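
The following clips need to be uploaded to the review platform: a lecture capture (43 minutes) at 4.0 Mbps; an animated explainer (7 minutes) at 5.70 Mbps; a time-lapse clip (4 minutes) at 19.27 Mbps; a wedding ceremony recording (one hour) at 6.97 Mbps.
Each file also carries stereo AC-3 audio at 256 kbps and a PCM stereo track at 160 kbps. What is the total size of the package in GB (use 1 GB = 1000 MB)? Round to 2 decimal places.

5.66 GB

Audio total: 256 + 160 = 416 kbps = 0.416 Mbps.
lecture capture: 4.416 Mbps × 2580 s = 11393.3 Mb
animated explainer: 6.116 Mbps × 420 s = 2568.7 Mb
time-lapse clip: 19.686 Mbps × 240 s = 4724.6 Mb
wedding ceremony recording: 7.386 Mbps × 3600 s = 26589.6 Mb
Total: 45276.2 Mb = 5659.5 MB.
= 5.660 GB.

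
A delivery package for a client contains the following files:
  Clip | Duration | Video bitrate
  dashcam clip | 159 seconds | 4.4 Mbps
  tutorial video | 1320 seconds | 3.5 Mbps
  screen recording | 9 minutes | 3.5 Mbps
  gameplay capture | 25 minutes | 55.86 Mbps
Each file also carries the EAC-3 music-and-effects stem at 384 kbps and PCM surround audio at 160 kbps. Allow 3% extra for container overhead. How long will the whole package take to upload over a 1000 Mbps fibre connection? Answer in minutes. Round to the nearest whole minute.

Audio total: 384 + 160 = 544 kbps = 0.544 Mbps.
dashcam clip: 4.944 Mbps × 159 s × 1.03 = 809.7 Mb
tutorial video: 4.044 Mbps × 1320 s × 1.03 = 5498.2 Mb
screen recording: 4.044 Mbps × 540 s × 1.03 = 2249.3 Mb
gameplay capture: 56.404 Mbps × 1500 s × 1.03 = 87144.2 Mb
Total: 95701.4 Mb = 11962.7 MB.
At 1000 Mbps: 95701.4 / 1000 = 96 s ≈ 1.6 minutes.

2 minutes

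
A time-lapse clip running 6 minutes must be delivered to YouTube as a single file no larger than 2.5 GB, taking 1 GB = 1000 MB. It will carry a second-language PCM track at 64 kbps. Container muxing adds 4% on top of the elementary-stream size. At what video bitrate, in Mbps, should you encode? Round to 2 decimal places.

53.35 Mbps

Budget: 2.5 GB = 20000.0 Mb.
Stream payload after overhead: 20000.0 / 1.04 = 19230.8 Mb.
6 min = 360 s
Total bitrate budget: 19230.8 Mb / 360 s = 53.419 Mbps.
Audio: 64 kbps = 0.064 Mbps.
Video: 53.419 − 0.064 = 53.355 Mbps.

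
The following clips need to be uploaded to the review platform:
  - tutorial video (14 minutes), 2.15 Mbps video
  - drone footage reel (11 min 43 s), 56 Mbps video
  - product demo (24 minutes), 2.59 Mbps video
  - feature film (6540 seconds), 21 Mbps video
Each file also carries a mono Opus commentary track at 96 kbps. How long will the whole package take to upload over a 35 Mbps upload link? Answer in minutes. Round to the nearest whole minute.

87 minutes

Audio: 96 kbps = 0.096 Mbps.
tutorial video: 2.246 Mbps × 840 s = 1886.6 Mb
drone footage reel: 56.096 Mbps × 703 s = 39435.5 Mb
product demo: 2.686 Mbps × 1440 s = 3867.8 Mb
feature film: 21.096 Mbps × 6540 s = 137967.8 Mb
Total: 183157.8 Mb = 22894.7 MB.
At 35 Mbps: 183157.8 / 35 = 5233 s ≈ 87.2 minutes.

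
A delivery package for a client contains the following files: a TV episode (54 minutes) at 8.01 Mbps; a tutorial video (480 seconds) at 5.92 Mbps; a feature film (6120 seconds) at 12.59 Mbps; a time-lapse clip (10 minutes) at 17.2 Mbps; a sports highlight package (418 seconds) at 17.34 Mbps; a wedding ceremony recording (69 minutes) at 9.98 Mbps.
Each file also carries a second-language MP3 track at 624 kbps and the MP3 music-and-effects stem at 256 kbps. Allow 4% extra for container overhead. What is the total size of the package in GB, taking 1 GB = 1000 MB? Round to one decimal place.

23.1 GB

Audio total: 624 + 256 = 880 kbps = 0.880 Mbps.
TV episode: 8.890 Mbps × 3240 s × 1.04 = 29955.7 Mb
tutorial video: 6.800 Mbps × 480 s × 1.04 = 3394.6 Mb
feature film: 13.470 Mbps × 6120 s × 1.04 = 85733.9 Mb
time-lapse clip: 18.080 Mbps × 600 s × 1.04 = 11281.9 Mb
sports highlight package: 18.220 Mbps × 418 s × 1.04 = 7920.6 Mb
wedding ceremony recording: 10.860 Mbps × 4140 s × 1.04 = 46758.8 Mb
Total: 185045.5 Mb = 23130.7 MB.
= 23.13 GB.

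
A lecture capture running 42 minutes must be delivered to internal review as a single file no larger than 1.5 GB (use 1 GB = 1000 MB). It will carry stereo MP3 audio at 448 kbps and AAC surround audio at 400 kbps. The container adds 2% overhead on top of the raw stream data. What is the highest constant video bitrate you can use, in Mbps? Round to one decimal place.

3.8 Mbps

Budget: 1.5 GB = 12000.0 Mb.
Stream payload after overhead: 12000.0 / 1.02 = 11764.7 Mb.
42 min = 2520 s
Total bitrate budget: 11764.7 Mb / 2520 s = 4.669 Mbps.
Audio total: 448 + 400 = 848 kbps = 0.848 Mbps.
Video: 4.669 − 0.848 = 3.821 Mbps.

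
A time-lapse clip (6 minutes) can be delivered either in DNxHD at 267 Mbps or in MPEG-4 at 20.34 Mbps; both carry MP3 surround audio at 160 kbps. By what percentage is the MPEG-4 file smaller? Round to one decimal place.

6 min = 360 s
Audio: 160 kbps = 0.160 Mbps.
DNxHD: 267.160 Mbps × 360 s = 96177.6 Mb = 12.022 GB.
MPEG-4: 20.500 Mbps × 360 s = 7380.0 Mb = 0.922 GB.
Reduction: (1 − 0.922/12.022) × 100 = 92.33%.

92.3%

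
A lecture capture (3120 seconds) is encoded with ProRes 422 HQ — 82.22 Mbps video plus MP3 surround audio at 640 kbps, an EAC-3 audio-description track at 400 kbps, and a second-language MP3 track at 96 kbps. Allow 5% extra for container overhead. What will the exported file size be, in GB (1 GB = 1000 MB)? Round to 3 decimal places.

Audio total: 640 + 400 + 96 = 1136 kbps = 1.136 Mbps.
Total bitrate: 82.22 + 1.136 = 83.356 Mbps.
Stream data: 83.356 Mbps × 3120 s = 260070.7 Mb.
With 5% container overhead: ×1.05.
273,074 Mb ÷ 8 = 34,134 MB → 34.13 GB.

34.134 GB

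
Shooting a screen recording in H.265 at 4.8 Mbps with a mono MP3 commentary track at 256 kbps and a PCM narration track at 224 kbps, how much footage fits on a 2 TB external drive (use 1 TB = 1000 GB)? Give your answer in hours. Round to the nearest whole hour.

Audio total: 256 + 224 = 480 kbps = 0.480 Mbps.
Total bitrate: 4.8 + 0.480 = 5.280 Mbps.
Capacity: 2 TB = 16,000,000 Mb.
Recording time: 16,000,000 / 5.280 = 3,030,303 s ≈ 842 hours.

842 hours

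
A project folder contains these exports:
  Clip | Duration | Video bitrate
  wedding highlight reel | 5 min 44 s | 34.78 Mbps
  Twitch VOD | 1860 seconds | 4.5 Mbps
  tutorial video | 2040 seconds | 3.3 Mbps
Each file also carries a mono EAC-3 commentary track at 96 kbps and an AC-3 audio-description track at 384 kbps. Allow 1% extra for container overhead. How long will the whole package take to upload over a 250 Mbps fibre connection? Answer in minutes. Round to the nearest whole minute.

Audio total: 96 + 384 = 480 kbps = 0.480 Mbps.
wedding highlight reel: 35.260 Mbps × 344 s × 1.01 = 12250.7 Mb
Twitch VOD: 4.980 Mbps × 1860 s × 1.01 = 9355.4 Mb
tutorial video: 3.780 Mbps × 2040 s × 1.01 = 7788.3 Mb
Total: 29394.5 Mb = 3674.3 MB.
At 250 Mbps: 29394.5 / 250 = 118 s ≈ 1.96 minutes.

2 minutes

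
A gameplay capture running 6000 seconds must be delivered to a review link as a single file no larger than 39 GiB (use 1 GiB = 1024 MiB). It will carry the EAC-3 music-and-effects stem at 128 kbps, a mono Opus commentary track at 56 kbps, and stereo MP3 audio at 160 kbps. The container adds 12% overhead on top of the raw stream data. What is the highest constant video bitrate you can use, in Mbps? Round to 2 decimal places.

Budget: 39 GiB = 335007.4 Mb.
Stream payload after overhead: 335007.4 / 1.12 = 299113.8 Mb.
Total bitrate budget: 299113.8 Mb / 6000 s = 49.852 Mbps.
Audio total: 128 + 56 + 160 = 344 kbps = 0.344 Mbps.
Video: 49.852 − 0.344 = 49.508 Mbps.

49.51 Mbps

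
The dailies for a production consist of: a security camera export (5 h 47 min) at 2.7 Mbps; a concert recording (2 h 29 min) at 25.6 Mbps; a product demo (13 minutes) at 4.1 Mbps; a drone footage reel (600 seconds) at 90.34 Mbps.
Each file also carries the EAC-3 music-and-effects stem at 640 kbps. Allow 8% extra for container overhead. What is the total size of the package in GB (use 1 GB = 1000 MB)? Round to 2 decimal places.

Audio: 640 kbps = 0.640 Mbps.
security camera export: 3.340 Mbps × 20820 s × 1.08 = 75101.9 Mb
concert recording: 26.240 Mbps × 8940 s × 1.08 = 253352.4 Mb
product demo: 4.740 Mbps × 780 s × 1.08 = 3993.0 Mb
drone footage reel: 90.980 Mbps × 600 s × 1.08 = 58955.0 Mb
Total: 391402.4 Mb = 48925.3 MB.
= 48.93 GB.

48.93 GB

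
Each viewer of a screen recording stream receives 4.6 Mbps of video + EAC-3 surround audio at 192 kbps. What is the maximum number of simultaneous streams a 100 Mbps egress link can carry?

Audio: 192 kbps = 0.192 Mbps.
Per-viewer media rate: 4.792 Mbps.
100 Mbps = 100.0 Mbps; 100.0 / 4.792 = 20.87 → 20 viewers.

20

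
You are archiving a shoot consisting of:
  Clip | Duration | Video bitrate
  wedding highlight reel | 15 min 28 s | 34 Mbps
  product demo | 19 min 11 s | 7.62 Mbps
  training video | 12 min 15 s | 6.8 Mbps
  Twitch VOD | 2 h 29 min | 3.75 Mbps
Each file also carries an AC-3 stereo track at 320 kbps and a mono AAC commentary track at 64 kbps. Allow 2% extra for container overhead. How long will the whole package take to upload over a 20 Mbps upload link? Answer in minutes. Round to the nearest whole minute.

Audio total: 320 + 64 = 384 kbps = 0.384 Mbps.
wedding highlight reel: 34.384 Mbps × 928 s × 1.02 = 32546.5 Mb
product demo: 8.004 Mbps × 1151 s × 1.02 = 9396.9 Mb
training video: 7.184 Mbps × 735 s × 1.02 = 5385.8 Mb
Twitch VOD: 4.134 Mbps × 8940 s × 1.02 = 37697.1 Mb
Total: 85026.3 Mb = 10628.3 MB.
At 20 Mbps: 85026.3 / 20 = 4251 s ≈ 70.9 minutes.

71 minutes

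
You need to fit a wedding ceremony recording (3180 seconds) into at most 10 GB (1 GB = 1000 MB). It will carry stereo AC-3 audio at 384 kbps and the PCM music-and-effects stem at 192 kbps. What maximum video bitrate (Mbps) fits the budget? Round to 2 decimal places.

24.58 Mbps

Budget: 10 GB = 80000.0 Mb.
Total bitrate budget: 80000.0 Mb / 3180 s = 25.157 Mbps.
Audio total: 384 + 192 = 576 kbps = 0.576 Mbps.
Video: 25.157 − 0.576 = 24.581 Mbps.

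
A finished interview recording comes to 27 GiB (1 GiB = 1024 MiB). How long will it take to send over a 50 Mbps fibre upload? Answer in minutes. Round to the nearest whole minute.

File: 27 GiB = 231928.2 Mb.
At 50 Mbps: 231928.2 / 50 = 4638.6 s ≈ 77.3 minutes.

77 minutes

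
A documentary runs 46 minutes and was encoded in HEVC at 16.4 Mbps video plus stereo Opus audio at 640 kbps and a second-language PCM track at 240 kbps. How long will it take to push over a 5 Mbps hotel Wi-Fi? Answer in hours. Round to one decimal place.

2.6 hours

46 min = 2760 s
Audio total: 640 + 240 = 880 kbps = 0.880 Mbps.
Total bitrate: 17.280 Mbps.
File: 17.280 Mbps × 2760 s = 47692.8 Mb.
At 5 Mbps: 47692.8 / 5 = 9538.6 s ≈ 2.65 hours.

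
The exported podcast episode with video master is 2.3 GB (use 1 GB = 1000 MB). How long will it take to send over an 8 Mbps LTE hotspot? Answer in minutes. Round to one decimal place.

File: 2.3 GB = 18400.0 Mb.
At 8 Mbps: 18400.0 / 8 = 2300.0 s ≈ 38.3 minutes.

38.3 minutes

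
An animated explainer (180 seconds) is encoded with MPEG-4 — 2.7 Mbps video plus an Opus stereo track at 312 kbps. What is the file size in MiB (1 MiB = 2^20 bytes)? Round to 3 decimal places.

64.631 MiB

Audio: 312 kbps = 0.312 Mbps.
Total bitrate: 2.7 + 0.312 = 3.012 Mbps.
Stream data: 3.012 Mbps × 180 s = 542.2 Mb.
542.2 Mb = 67,770,000 bytes ÷ 1,048,576 = 64.63 MiB.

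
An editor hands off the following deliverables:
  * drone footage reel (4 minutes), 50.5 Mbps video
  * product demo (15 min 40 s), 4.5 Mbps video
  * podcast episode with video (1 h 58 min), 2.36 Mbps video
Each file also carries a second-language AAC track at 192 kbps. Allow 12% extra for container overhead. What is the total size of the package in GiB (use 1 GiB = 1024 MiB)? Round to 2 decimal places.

Audio: 192 kbps = 0.192 Mbps.
drone footage reel: 50.692 Mbps × 240 s × 1.12 = 13626.0 Mb
product demo: 4.692 Mbps × 940 s × 1.12 = 4939.7 Mb
podcast episode with video: 2.552 Mbps × 7080 s × 1.12 = 20236.3 Mb
Total: 38802.1 Mb = 4850.3 MB.
= 4.517 GiB.

4.52 GiB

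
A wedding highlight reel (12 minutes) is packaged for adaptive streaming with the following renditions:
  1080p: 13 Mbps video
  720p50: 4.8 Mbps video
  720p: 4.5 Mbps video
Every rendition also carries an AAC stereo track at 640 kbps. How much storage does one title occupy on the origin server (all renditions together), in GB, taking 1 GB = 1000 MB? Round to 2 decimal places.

2.18 GB

12 min = 720 s
Audio: 640 kbps = 0.640 Mbps.
Sum of rendition bitrates: (13+0.640) + (4.8+0.640) + (4.5+0.640) = 24.220 Mbps.
× 720 s = 17,438 Mb = 2,180 MB = 2.180 GB.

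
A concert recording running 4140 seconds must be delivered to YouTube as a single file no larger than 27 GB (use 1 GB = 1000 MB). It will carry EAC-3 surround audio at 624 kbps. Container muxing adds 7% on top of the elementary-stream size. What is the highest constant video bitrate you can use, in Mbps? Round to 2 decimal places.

Budget: 27 GB = 216000.0 Mb.
Stream payload after overhead: 216000.0 / 1.07 = 201869.2 Mb.
Total bitrate budget: 201869.2 Mb / 4140 s = 48.761 Mbps.
Audio: 624 kbps = 0.624 Mbps.
Video: 48.761 − 0.624 = 48.137 Mbps.

48.14 Mbps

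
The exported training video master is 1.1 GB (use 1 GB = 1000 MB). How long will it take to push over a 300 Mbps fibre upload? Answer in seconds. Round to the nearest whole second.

29 seconds

File: 1.1 GB = 8800.0 Mb.
At 300 Mbps: 8800.0 / 300 = 29.3 s ≈ 29.3 seconds.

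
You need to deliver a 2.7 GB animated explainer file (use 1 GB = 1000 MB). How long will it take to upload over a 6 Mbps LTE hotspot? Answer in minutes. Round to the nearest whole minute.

60 minutes

File: 2.7 GB = 21600.0 Mb.
At 6 Mbps: 21600.0 / 6 = 3600.0 s ≈ 60 minutes.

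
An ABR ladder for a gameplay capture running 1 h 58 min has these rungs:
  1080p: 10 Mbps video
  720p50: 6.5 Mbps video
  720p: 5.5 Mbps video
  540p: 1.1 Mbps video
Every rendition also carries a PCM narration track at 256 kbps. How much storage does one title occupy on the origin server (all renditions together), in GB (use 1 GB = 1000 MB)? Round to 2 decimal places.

1 h 58 min = 118 min = 7080 s
Audio: 256 kbps = 0.256 Mbps.
Sum of rendition bitrates: (10+0.256) + (6.5+0.256) + (5.5+0.256) + (1.1+0.256) = 24.124 Mbps.
× 7080 s = 170,798 Mb = 21,350 MB = 21.35 GB.

21.35 GB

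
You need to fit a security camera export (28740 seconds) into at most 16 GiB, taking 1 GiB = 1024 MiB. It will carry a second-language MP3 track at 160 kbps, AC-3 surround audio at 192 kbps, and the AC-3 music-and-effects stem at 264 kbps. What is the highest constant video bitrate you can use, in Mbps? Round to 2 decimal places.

Budget: 16 GiB = 137439.0 Mb.
Total bitrate budget: 137439.0 Mb / 28740 s = 4.782 Mbps.
Audio total: 160 + 192 + 264 = 616 kbps = 0.616 Mbps.
Video: 4.782 − 0.616 = 4.166 Mbps.

4.17 Mbps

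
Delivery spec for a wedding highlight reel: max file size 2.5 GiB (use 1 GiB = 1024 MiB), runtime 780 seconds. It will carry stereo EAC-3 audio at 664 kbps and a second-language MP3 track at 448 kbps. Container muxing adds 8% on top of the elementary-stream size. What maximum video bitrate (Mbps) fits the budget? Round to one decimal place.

Budget: 2.5 GiB = 21474.8 Mb.
Stream payload after overhead: 21474.8 / 1.08 = 19884.1 Mb.
Total bitrate budget: 19884.1 Mb / 780 s = 25.492 Mbps.
Audio total: 664 + 448 = 1112 kbps = 1.112 Mbps.
Video: 25.492 − 1.112 = 24.380 Mbps.

24.4 Mbps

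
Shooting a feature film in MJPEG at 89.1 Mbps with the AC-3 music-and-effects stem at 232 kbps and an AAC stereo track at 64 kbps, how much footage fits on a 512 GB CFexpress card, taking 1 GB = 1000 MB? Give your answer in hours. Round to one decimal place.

Audio total: 232 + 64 = 296 kbps = 0.296 Mbps.
Total bitrate: 89.1 + 0.296 = 89.396 Mbps.
Capacity: 512 GB = 4,096,000 Mb.
Recording time: 4,096,000 / 89.396 = 45,819 s ≈ 12.7 hours.

12.7 hours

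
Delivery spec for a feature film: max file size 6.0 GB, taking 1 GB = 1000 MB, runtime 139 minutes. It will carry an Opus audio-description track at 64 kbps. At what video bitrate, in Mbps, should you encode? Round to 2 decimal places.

5.69 Mbps

Budget: 6.0 GB = 48000.0 Mb.
139 min = 8340 s
Total bitrate budget: 48000.0 Mb / 8340 s = 5.755 Mbps.
Audio: 64 kbps = 0.064 Mbps.
Video: 5.755 − 0.064 = 5.691 Mbps.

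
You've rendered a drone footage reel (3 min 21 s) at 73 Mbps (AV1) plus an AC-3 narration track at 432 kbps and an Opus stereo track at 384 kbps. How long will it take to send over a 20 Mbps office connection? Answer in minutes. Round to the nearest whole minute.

3 min 21 s = 201 s
Audio total: 432 + 384 = 816 kbps = 0.816 Mbps.
Total bitrate: 73.816 Mbps.
File: 73.816 Mbps × 201 s = 14837.0 Mb.
At 20 Mbps: 14837.0 / 20 = 741.9 s ≈ 12.4 minutes.

12 minutes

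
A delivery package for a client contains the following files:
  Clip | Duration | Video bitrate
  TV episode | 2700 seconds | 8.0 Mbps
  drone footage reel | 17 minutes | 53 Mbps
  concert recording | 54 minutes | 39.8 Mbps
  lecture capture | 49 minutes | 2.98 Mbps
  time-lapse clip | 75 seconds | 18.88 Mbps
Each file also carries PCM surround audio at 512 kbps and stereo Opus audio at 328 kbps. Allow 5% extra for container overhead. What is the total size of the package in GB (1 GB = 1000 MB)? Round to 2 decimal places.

29.29 GB

Audio total: 512 + 328 = 840 kbps = 0.840 Mbps.
TV episode: 8.840 Mbps × 2700 s × 1.05 = 25061.4 Mb
drone footage reel: 53.840 Mbps × 1020 s × 1.05 = 57662.6 Mb
concert recording: 40.640 Mbps × 3240 s × 1.05 = 138257.3 Mb
lecture capture: 3.820 Mbps × 2940 s × 1.05 = 11792.3 Mb
time-lapse clip: 19.720 Mbps × 75 s × 1.05 = 1553.0 Mb
Total: 234326.6 Mb = 29290.8 MB.
= 29.29 GB.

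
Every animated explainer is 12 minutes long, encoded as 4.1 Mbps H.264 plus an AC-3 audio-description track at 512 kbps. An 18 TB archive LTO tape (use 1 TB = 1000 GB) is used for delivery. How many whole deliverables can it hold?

12 min = 720 s
Audio: 512 kbps = 0.512 Mbps.
Total bitrate: 4.612 Mbps.
Per item: 4.612 Mbps × 720 s = 3,321 Mb = 415.1 MB.
Capacity: 18 TB = 144,000,000 Mb; 43365.13 items → 43365 complete.

43365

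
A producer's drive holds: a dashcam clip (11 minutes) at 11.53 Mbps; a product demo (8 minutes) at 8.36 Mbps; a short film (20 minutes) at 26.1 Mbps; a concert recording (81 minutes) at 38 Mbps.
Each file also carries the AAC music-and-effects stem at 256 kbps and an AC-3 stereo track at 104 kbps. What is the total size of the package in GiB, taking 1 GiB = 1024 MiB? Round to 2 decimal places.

Audio total: 256 + 104 = 360 kbps = 0.360 Mbps.
dashcam clip: 11.890 Mbps × 660 s = 7847.4 Mb
product demo: 8.720 Mbps × 480 s = 4185.6 Mb
short film: 26.460 Mbps × 1200 s = 31752.0 Mb
concert recording: 38.360 Mbps × 4860 s = 186429.6 Mb
Total: 230214.6 Mb = 28776.8 MB.
= 26.80 GiB.

26.80 GiB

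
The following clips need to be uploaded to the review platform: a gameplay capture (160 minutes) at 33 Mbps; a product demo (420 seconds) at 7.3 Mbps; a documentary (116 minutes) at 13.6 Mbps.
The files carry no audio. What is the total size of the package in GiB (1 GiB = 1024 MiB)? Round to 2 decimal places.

48.26 GiB

gameplay capture: 33.000 Mbps × 9600 s = 316800.0 Mb
product demo: 7.300 Mbps × 420 s = 3066.0 Mb
documentary: 13.600 Mbps × 6960 s = 94656.0 Mb
Total: 414522.0 Mb = 51815.2 MB.
= 48.26 GiB.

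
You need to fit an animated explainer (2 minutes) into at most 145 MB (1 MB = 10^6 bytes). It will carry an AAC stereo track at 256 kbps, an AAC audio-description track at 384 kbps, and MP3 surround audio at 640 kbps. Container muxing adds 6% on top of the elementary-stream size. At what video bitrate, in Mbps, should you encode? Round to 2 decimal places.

7.84 Mbps

Budget: 145 MB = 1160.0 Mb.
Stream payload after overhead: 1160.0 / 1.06 = 1094.3 Mb.
2 min = 120 s
Total bitrate budget: 1094.3 Mb / 120 s = 9.119 Mbps.
Audio total: 256 + 384 + 640 = 1280 kbps = 1.280 Mbps.
Video: 9.119 − 1.280 = 7.839 Mbps.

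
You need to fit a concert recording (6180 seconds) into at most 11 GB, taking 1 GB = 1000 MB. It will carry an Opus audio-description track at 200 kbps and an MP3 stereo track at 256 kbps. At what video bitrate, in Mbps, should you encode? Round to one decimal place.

Budget: 11 GB = 88000.0 Mb.
Total bitrate budget: 88000.0 Mb / 6180 s = 14.239 Mbps.
Audio total: 200 + 256 = 456 kbps = 0.456 Mbps.
Video: 14.239 − 0.456 = 13.783 Mbps.

13.8 Mbps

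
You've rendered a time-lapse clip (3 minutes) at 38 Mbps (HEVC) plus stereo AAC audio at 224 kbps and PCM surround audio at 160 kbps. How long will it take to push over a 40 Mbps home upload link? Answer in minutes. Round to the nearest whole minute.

3 minutes

3 min = 180 s
Audio total: 224 + 160 = 384 kbps = 0.384 Mbps.
Total bitrate: 38.384 Mbps.
File: 38.384 Mbps × 180 s = 6909.1 Mb.
At 40 Mbps: 6909.1 / 40 = 172.7 s ≈ 2.88 minutes.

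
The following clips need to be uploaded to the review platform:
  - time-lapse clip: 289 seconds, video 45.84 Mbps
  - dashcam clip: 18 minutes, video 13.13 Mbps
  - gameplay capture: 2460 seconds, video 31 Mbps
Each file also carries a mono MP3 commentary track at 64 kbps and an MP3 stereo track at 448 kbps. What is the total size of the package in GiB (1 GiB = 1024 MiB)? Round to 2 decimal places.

12.30 GiB

Audio total: 64 + 448 = 512 kbps = 0.512 Mbps.
time-lapse clip: 46.352 Mbps × 289 s = 13395.7 Mb
dashcam clip: 13.642 Mbps × 1080 s = 14733.4 Mb
gameplay capture: 31.512 Mbps × 2460 s = 77519.5 Mb
Total: 105648.6 Mb = 13206.1 MB.
= 12.30 GiB.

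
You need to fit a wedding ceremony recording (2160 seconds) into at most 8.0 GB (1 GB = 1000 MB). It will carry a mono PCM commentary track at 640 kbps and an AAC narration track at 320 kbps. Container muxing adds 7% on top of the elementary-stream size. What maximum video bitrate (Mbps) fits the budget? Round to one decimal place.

Budget: 8.0 GB = 64000.0 Mb.
Stream payload after overhead: 64000.0 / 1.07 = 59813.1 Mb.
Total bitrate budget: 59813.1 Mb / 2160 s = 27.691 Mbps.
Audio total: 640 + 320 = 960 kbps = 0.960 Mbps.
Video: 27.691 − 0.960 = 26.731 Mbps.

26.7 Mbps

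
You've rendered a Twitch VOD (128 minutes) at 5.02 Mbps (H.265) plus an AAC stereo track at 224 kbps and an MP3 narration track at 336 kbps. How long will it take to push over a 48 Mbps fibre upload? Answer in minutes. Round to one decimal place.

14.9 minutes

128 min = 7680 s
Audio total: 224 + 336 = 560 kbps = 0.560 Mbps.
Total bitrate: 5.580 Mbps.
File: 5.580 Mbps × 7680 s = 42854.4 Mb.
At 48 Mbps: 42854.4 / 48 = 892.8 s ≈ 14.9 minutes.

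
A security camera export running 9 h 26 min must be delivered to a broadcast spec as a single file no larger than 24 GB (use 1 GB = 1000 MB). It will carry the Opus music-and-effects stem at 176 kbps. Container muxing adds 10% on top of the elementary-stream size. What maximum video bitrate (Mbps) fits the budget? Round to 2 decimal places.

Budget: 24 GB = 192000.0 Mb.
Stream payload after overhead: 192000.0 / 1.10 = 174545.5 Mb.
9 h 26 min = 566 min = 33960 s
Total bitrate budget: 174545.5 Mb / 33960 s = 5.140 Mbps.
Audio: 176 kbps = 0.176 Mbps.
Video: 5.140 − 0.176 = 4.964 Mbps.

4.96 Mbps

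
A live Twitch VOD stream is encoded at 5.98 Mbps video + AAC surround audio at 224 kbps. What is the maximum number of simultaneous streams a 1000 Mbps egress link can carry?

161

Audio: 224 kbps = 0.224 Mbps.
Per-viewer media rate: 6.204 Mbps.
1000 Mbps = 1,000 Mbps; 1,000 / 6.204 = 161.19 → 161 viewers.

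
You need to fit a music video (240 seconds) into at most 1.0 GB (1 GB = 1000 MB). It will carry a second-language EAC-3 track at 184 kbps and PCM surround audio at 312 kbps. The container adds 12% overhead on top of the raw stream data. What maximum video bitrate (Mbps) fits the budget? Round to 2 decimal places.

29.27 Mbps

Budget: 1.0 GB = 8000.0 Mb.
Stream payload after overhead: 8000.0 / 1.12 = 7142.9 Mb.
Total bitrate budget: 7142.9 Mb / 240 s = 29.762 Mbps.
Audio total: 184 + 312 = 496 kbps = 0.496 Mbps.
Video: 29.762 − 0.496 = 29.266 Mbps.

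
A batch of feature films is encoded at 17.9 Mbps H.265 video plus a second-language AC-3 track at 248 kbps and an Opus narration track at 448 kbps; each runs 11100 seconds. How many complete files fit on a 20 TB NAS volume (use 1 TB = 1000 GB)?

Audio total: 248 + 448 = 696 kbps = 0.696 Mbps.
Total bitrate: 18.596 Mbps.
Per item: 18.596 Mbps × 11100 s = 206,416 Mb = 25,802 MB.
Capacity: 20 TB = 160,000,000 Mb; 775.14 items → 775 complete.

775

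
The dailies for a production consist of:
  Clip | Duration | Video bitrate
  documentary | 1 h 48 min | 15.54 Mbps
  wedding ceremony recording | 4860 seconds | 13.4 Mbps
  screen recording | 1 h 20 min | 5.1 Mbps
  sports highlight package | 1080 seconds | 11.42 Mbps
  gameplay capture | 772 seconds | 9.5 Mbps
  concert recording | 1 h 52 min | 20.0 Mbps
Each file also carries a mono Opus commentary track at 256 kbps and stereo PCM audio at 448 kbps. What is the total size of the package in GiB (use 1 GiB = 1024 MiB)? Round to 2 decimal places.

Audio total: 256 + 448 = 704 kbps = 0.704 Mbps.
documentary: 16.244 Mbps × 6480 s = 105261.1 Mb
wedding ceremony recording: 14.104 Mbps × 4860 s = 68545.4 Mb
screen recording: 5.804 Mbps × 4800 s = 27859.2 Mb
sports highlight package: 12.124 Mbps × 1080 s = 13093.9 Mb
gameplay capture: 10.204 Mbps × 772 s = 7877.5 Mb
concert recording: 20.704 Mbps × 6720 s = 139130.9 Mb
Total: 361768.0 Mb = 45221.0 MB.
= 42.12 GiB.

42.12 GiB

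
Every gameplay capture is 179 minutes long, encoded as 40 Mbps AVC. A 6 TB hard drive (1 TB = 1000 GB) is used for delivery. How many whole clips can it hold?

111

179 min = 10740 s
Per item: 40.000 Mbps × 10740 s = 429,600 Mb = 53,700 MB.
Capacity: 6 TB = 48,000,000 Mb; 111.73 items → 111 complete.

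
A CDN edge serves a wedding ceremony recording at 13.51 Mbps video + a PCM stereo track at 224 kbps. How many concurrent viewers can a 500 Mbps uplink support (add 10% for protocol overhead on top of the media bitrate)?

33

Audio: 224 kbps = 0.224 Mbps.
Per-viewer media rate: 13.734 Mbps.
On the wire with 10% overhead: 15.107 Mbps.
500 Mbps = 500.0 Mbps; 500.0 / 15.107 = 33.10 → 33 viewers.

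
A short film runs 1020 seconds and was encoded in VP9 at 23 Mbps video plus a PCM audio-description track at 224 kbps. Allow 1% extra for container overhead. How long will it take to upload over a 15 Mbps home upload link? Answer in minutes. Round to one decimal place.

Audio: 224 kbps = 0.224 Mbps.
Total bitrate: 23.224 Mbps.
File: 23.224 Mbps × 1020 s = 23688.5 Mb.
With 1% container overhead: ×1.01. → 23925.4 Mb.
At 15 Mbps: 23925.4 / 15 = 1595.0 s ≈ 26.6 minutes.

26.6 minutes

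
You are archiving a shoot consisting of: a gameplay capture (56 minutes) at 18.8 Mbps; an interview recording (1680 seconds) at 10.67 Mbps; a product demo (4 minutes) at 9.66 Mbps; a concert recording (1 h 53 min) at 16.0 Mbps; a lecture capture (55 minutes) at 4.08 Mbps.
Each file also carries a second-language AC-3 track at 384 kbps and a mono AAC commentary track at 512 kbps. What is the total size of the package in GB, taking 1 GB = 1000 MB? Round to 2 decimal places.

Audio total: 384 + 512 = 896 kbps = 0.896 Mbps.
gameplay capture: 19.696 Mbps × 3360 s = 66178.6 Mb
interview recording: 11.566 Mbps × 1680 s = 19430.9 Mb
product demo: 10.556 Mbps × 240 s = 2533.4 Mb
concert recording: 16.896 Mbps × 6780 s = 114554.9 Mb
lecture capture: 4.976 Mbps × 3300 s = 16420.8 Mb
Total: 219118.6 Mb = 27389.8 MB.
= 27.39 GB.

27.39 GB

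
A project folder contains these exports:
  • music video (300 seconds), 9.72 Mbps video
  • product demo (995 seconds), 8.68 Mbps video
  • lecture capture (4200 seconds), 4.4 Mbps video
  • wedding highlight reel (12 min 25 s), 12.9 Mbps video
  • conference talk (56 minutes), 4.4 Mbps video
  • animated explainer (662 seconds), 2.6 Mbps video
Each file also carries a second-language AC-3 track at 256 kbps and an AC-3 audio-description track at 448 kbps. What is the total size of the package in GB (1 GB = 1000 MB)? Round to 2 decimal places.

7.92 GB

Audio total: 256 + 448 = 704 kbps = 0.704 Mbps.
music video: 10.424 Mbps × 300 s = 3127.2 Mb
product demo: 9.384 Mbps × 995 s = 9337.1 Mb
lecture capture: 5.104 Mbps × 4200 s = 21436.8 Mb
wedding highlight reel: 13.604 Mbps × 745 s = 10135.0 Mb
conference talk: 5.104 Mbps × 3360 s = 17149.4 Mb
animated explainer: 3.304 Mbps × 662 s = 2187.2 Mb
Total: 63372.7 Mb = 7921.6 MB.
= 7.922 GB.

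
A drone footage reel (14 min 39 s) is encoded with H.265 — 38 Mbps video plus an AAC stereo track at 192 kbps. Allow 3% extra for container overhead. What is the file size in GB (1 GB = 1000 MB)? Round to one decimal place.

4.3 GB

14 min 39 s = 879 s
Audio: 192 kbps = 0.192 Mbps.
Total bitrate: 38 + 0.192 = 38.192 Mbps.
Stream data: 38.192 Mbps × 879 s = 33570.8 Mb.
With 3% container overhead: ×1.03.
34,578 Mb ÷ 8 = 4,322 MB → 4.322 GB.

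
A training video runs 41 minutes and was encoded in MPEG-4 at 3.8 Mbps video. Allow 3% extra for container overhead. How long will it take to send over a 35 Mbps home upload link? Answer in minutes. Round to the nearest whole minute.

5 minutes

41 min = 2460 s
File: 3.800 Mbps × 2460 s = 9348.0 Mb.
With 3% container overhead: ×1.03. → 9628.4 Mb.
At 35 Mbps: 9628.4 / 35 = 275.1 s ≈ 4.58 minutes.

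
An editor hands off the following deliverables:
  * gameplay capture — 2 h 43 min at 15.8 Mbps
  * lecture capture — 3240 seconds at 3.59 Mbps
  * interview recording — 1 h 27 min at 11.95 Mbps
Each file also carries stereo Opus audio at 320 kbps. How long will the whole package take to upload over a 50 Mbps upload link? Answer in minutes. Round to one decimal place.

Audio: 320 kbps = 0.320 Mbps.
gameplay capture: 16.120 Mbps × 9780 s = 157653.6 Mb
lecture capture: 3.910 Mbps × 3240 s = 12668.4 Mb
interview recording: 12.270 Mbps × 5220 s = 64049.4 Mb
Total: 234371.4 Mb = 29296.4 MB.
At 50 Mbps: 234371.4 / 50 = 4687 s ≈ 78.1 minutes.

78.1 minutes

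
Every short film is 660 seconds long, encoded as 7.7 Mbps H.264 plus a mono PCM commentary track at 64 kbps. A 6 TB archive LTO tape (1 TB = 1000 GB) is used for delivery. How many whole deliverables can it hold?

9367

Audio: 64 kbps = 0.064 Mbps.
Total bitrate: 7.764 Mbps.
Per item: 7.764 Mbps × 660 s = 5,124 Mb = 640.5 MB.
Capacity: 6 TB = 48,000,000 Mb; 9367.24 items → 9367 complete.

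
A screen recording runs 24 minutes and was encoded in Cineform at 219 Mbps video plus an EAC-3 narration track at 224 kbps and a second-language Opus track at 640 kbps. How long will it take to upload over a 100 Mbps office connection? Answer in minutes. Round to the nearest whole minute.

53 minutes

24 min = 1440 s
Audio total: 224 + 640 = 864 kbps = 0.864 Mbps.
Total bitrate: 219.864 Mbps.
File: 219.864 Mbps × 1440 s = 316604.2 Mb.
At 100 Mbps: 316604.2 / 100 = 3166.0 s ≈ 52.8 minutes.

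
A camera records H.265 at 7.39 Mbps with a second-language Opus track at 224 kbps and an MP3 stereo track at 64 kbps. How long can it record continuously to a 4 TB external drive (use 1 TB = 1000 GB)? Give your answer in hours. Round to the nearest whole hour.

1158 hours

Audio total: 224 + 64 = 288 kbps = 0.288 Mbps.
Total bitrate: 7.39 + 0.288 = 7.678 Mbps.
Capacity: 4 TB = 32,000,000 Mb.
Recording time: 32,000,000 / 7.678 = 4,167,752 s ≈ 1,158 hours.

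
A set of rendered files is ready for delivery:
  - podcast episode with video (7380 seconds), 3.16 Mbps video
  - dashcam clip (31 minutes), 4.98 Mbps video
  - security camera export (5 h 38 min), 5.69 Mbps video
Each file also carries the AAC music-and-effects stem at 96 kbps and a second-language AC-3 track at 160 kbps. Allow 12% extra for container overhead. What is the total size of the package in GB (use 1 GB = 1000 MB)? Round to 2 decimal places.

21.77 GB

Audio total: 96 + 160 = 256 kbps = 0.256 Mbps.
podcast episode with video: 3.416 Mbps × 7380 s × 1.12 = 28235.3 Mb
dashcam clip: 5.236 Mbps × 1860 s × 1.12 = 10907.6 Mb
security camera export: 5.946 Mbps × 20280 s × 1.12 = 135055.1 Mb
Total: 174198.0 Mb = 21774.7 MB.
= 21.77 GB.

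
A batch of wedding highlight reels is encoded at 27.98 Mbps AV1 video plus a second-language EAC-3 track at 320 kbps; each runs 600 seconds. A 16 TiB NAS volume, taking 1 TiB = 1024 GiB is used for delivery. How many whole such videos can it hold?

8288

Audio: 320 kbps = 0.320 Mbps.
Total bitrate: 28.300 Mbps.
Per item: 28.300 Mbps × 600 s = 16,980 Mb = 2,122 MB.
Capacity: 16 TiB = 140,737,488 Mb; 8288.43 items → 8288 complete.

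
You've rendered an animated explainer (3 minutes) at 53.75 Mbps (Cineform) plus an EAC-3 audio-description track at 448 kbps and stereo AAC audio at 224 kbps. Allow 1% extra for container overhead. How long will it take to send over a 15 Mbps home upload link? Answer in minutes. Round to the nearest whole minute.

3 min = 180 s
Audio total: 448 + 224 = 672 kbps = 0.672 Mbps.
Total bitrate: 54.422 Mbps.
File: 54.422 Mbps × 180 s = 9796.0 Mb.
With 1% container overhead: ×1.01. → 9893.9 Mb.
At 15 Mbps: 9893.9 / 15 = 659.6 s ≈ 11 minutes.

11 minutes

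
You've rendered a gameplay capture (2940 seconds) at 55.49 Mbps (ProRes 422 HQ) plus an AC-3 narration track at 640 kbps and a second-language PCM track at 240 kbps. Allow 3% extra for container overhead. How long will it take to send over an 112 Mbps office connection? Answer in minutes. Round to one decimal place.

25.4 minutes

Audio total: 640 + 240 = 880 kbps = 0.880 Mbps.
Total bitrate: 56.370 Mbps.
File: 56.370 Mbps × 2940 s = 165727.8 Mb.
With 3% container overhead: ×1.03. → 170699.6 Mb.
At 112 Mbps: 170699.6 / 112 = 1524.1 s ≈ 25.4 minutes.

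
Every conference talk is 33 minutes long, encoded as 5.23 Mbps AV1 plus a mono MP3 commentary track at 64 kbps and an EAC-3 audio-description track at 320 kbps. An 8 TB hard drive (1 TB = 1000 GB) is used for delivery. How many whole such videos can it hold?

5757

33 min = 1980 s
Audio total: 64 + 320 = 384 kbps = 0.384 Mbps.
Total bitrate: 5.614 Mbps.
Per item: 5.614 Mbps × 1980 s = 11,116 Mb = 1,389 MB.
Capacity: 8 TB = 64,000,000 Mb; 5757.61 items → 5757 complete.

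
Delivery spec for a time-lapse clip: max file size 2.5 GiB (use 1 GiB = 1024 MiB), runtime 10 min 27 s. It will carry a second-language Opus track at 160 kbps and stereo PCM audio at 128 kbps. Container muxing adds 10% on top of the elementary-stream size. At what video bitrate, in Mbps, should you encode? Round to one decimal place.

Budget: 2.5 GiB = 21474.8 Mb.
Stream payload after overhead: 21474.8 / 1.10 = 19522.6 Mb.
10 min 27 s = 627 s
Total bitrate budget: 19522.6 Mb / 627 s = 31.136 Mbps.
Audio total: 160 + 128 = 288 kbps = 0.288 Mbps.
Video: 31.136 − 0.288 = 30.848 Mbps.

30.8 Mbps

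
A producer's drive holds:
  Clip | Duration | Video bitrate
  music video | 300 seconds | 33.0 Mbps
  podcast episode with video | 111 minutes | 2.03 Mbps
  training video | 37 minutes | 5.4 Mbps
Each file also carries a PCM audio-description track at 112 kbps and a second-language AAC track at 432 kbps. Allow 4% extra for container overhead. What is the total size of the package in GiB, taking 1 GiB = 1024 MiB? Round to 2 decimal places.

4.89 GiB

Audio total: 112 + 432 = 544 kbps = 0.544 Mbps.
music video: 33.544 Mbps × 300 s × 1.04 = 10465.7 Mb
podcast episode with video: 2.574 Mbps × 6660 s × 1.04 = 17828.6 Mb
training video: 5.944 Mbps × 2220 s × 1.04 = 13723.5 Mb
Total: 42017.8 Mb = 5252.2 MB.
= 4.892 GiB.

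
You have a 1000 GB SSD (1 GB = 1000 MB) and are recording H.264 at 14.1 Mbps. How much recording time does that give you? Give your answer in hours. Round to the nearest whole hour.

158 hours

Capacity: 1000 GB = 8,000,000 Mb.
Recording time: 8,000,000 / 14.100 = 567,376 s ≈ 158 hours.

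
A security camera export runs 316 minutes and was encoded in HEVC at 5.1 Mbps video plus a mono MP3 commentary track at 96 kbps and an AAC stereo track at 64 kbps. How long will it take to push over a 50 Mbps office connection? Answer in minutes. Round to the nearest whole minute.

33 minutes

316 min = 18960 s
Audio total: 96 + 64 = 160 kbps = 0.160 Mbps.
Total bitrate: 5.260 Mbps.
File: 5.260 Mbps × 18960 s = 99729.6 Mb.
At 50 Mbps: 99729.6 / 50 = 1994.6 s ≈ 33.2 minutes.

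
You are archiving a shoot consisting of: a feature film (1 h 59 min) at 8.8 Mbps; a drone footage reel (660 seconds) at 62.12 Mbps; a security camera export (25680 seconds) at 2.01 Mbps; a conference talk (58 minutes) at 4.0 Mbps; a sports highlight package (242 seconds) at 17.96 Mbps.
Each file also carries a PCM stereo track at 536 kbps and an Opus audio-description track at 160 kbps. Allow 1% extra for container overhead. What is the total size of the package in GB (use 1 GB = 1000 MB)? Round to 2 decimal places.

Audio total: 536 + 160 = 696 kbps = 0.696 Mbps.
feature film: 9.496 Mbps × 7140 s × 1.01 = 68479.5 Mb
drone footage reel: 62.816 Mbps × 660 s × 1.01 = 41873.1 Mb
security camera export: 2.706 Mbps × 25680 s × 1.01 = 70185.0 Mb
conference talk: 4.696 Mbps × 3480 s × 1.01 = 16505.5 Mb
sports highlight package: 18.656 Mbps × 242 s × 1.01 = 4559.9 Mb
Total: 201603.0 Mb = 25200.4 MB.
= 25.20 GB.

25.20 GB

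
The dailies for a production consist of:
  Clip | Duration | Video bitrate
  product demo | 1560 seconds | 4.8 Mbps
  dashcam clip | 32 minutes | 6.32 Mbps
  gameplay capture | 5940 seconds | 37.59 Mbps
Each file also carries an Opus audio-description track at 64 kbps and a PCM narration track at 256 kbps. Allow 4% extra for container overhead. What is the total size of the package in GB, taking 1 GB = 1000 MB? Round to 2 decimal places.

31.97 GB

Audio total: 64 + 256 = 320 kbps = 0.320 Mbps.
product demo: 5.120 Mbps × 1560 s × 1.04 = 8306.7 Mb
dashcam clip: 6.640 Mbps × 1920 s × 1.04 = 13258.8 Mb
gameplay capture: 37.910 Mbps × 5940 s × 1.04 = 234192.8 Mb
Total: 255758.3 Mb = 31969.8 MB.
= 31.97 GB.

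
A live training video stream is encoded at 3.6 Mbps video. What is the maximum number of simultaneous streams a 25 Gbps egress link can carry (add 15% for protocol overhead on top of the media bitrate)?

6038

On the wire with 15% overhead: 4.140 Mbps.
25 Gbps = 25,000 Mbps; 25,000 / 4.140 = 6038.65 → 6038 viewers.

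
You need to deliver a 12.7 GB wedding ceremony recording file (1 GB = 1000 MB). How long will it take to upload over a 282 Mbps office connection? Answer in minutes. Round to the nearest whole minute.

6 minutes

File: 12.7 GB = 101600.0 Mb.
At 282 Mbps: 101600.0 / 282 = 360.3 s ≈ 6 minutes.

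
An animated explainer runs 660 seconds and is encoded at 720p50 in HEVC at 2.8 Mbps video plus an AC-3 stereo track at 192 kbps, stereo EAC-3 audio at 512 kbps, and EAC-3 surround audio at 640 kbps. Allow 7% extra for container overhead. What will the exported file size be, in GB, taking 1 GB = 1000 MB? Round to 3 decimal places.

Audio total: 192 + 512 + 640 = 1344 kbps = 1.344 Mbps.
Total bitrate: 2.8 + 1.344 = 4.144 Mbps.
Stream data: 4.144 Mbps × 660 s = 2735.0 Mb.
With 7% container overhead: ×1.07.
2,926 Mb ÷ 8 = 365.8 MB → 0.3658 GB.

0.366 GB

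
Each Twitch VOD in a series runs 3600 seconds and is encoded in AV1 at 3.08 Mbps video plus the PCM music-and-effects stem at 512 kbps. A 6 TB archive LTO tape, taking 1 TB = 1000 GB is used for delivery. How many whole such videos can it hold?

Audio: 512 kbps = 0.512 Mbps.
Total bitrate: 3.592 Mbps.
Per item: 3.592 Mbps × 3600 s = 12,931 Mb = 1,616 MB.
Capacity: 6 TB = 48,000,000 Mb; 3711.95 items → 3711 complete.

3711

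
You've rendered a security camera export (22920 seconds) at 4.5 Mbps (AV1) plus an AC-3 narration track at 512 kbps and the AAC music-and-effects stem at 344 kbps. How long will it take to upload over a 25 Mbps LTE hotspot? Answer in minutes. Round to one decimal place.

81.8 minutes

Audio total: 512 + 344 = 856 kbps = 0.856 Mbps.
Total bitrate: 5.356 Mbps.
File: 5.356 Mbps × 22920 s = 122759.5 Mb.
At 25 Mbps: 122759.5 / 25 = 4910.4 s ≈ 81.8 minutes.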